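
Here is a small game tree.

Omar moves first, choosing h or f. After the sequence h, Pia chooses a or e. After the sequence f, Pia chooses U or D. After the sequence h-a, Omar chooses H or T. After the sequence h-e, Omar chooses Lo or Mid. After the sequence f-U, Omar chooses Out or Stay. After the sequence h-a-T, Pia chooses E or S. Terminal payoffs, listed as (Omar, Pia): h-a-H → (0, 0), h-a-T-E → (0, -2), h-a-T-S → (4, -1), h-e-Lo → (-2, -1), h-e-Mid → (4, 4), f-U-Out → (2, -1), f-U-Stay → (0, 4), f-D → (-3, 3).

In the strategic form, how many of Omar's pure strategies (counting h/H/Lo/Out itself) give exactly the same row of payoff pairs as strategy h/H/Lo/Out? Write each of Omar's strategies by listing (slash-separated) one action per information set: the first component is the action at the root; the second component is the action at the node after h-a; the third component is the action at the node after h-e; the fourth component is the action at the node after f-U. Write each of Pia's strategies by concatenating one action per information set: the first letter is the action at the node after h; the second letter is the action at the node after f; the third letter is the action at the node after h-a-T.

2

Row for h/H/Lo/Out (columns aUE, aUS, aDE, aDS, eUE, eUS, eDE, eDS): (0,0) (0,0) (0,0) (0,0) (-2,-1) (-2,-1) (-2,-1) (-2,-1).
Under h/H/Lo/Out, Omar's choice at the node after f-U can never be reached regardless of what Pia does, so varying those choices leaves every outcome unchanged.
Holding the reachable choices fixed and varying the unreachable one freely already gives 2 equivalent strategies.
No other strategy reproduces this row, so those 2 are the full class: h/H/Lo/Out, h/H/Lo/Stay.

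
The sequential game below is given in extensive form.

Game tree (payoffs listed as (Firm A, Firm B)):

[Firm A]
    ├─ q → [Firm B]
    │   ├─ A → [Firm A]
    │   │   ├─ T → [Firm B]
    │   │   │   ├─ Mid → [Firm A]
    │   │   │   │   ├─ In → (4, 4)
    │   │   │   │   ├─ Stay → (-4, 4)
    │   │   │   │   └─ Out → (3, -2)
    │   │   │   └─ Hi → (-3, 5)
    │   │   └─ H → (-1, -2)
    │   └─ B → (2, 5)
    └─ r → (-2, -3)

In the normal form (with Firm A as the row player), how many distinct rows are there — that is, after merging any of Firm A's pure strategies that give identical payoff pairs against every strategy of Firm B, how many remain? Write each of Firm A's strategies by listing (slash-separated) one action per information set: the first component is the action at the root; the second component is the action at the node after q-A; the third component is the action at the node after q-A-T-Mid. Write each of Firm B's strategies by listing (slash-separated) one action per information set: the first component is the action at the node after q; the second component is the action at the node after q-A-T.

5

Firm A has 12 pure strategies: q/T/In, q/T/Stay, q/T/Out, q/H/In, q/H/Stay, q/H/Out, r/T/In, r/T/Stay, r/T/Out, r/H/In, r/H/Stay, r/H/Out. Columns: A/Mid, A/Hi, B/Mid, B/Hi.
{q/T/In} → row (4,4) (-3,5) (2,5) (2,5)
{q/T/Stay} → row (-4,4) (-3,5) (2,5) (2,5)
{q/T/Out} → row (3,-2) (-3,5) (2,5) (2,5)
{q/H/In, q/H/Stay, q/H/Out} → row (-1,-2) (-1,-2) (2,5) (2,5)
{r/T/In, r/T/Stay, r/T/Out, r/H/In, r/H/Stay, r/H/Out} → row (-2,-3) (-2,-3) (-2,-3) (-2,-3)
That's 5 distinct rows out of 12 strategies.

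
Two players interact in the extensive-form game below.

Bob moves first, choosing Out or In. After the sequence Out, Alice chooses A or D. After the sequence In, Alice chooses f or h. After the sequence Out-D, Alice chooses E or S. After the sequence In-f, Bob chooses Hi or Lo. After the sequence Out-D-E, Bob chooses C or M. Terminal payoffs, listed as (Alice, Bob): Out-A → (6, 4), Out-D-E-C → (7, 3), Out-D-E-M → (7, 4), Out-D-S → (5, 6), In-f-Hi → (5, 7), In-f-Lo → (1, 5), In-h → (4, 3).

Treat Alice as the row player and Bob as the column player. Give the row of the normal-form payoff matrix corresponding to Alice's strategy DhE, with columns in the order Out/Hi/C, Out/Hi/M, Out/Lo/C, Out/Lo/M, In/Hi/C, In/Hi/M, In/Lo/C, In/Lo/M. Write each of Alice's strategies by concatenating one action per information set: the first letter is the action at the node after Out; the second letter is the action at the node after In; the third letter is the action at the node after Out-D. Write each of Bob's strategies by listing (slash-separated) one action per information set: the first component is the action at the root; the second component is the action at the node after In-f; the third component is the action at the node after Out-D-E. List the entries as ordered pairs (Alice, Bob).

(7,3) (7,4) (7,3) (7,4) (4,3) (4,3) (4,3) (4,3)

vs Out/Hi/C: Bob plays Out → Alice plays D at [Out] → Alice plays E at [Out-D] → Bob plays C at [Out-D-E] → (7, 3)
vs Out/Hi/M: Bob plays Out → Alice plays D at [Out] → Alice plays E at [Out-D] → Bob plays M at [Out-D-E] → (7, 4)
vs Out/Lo/C: Bob plays Out → Alice plays D at [Out] → Alice plays E at [Out-D] → Bob plays C at [Out-D-E] → (7, 3)
vs Out/Lo/M: Bob plays Out → Alice plays D at [Out] → Alice plays E at [Out-D] → Bob plays M at [Out-D-E] → (7, 4)
vs In/Hi/C: Bob plays In → Alice plays h at [In] → (4, 3)
vs In/Hi/M: Bob plays In → Alice plays h at [In] → (4, 3)
vs In/Lo/C: Bob plays In → Alice plays h at [In] → (4, 3)
vs In/Lo/M: Bob plays In → Alice plays h at [In] → (4, 3)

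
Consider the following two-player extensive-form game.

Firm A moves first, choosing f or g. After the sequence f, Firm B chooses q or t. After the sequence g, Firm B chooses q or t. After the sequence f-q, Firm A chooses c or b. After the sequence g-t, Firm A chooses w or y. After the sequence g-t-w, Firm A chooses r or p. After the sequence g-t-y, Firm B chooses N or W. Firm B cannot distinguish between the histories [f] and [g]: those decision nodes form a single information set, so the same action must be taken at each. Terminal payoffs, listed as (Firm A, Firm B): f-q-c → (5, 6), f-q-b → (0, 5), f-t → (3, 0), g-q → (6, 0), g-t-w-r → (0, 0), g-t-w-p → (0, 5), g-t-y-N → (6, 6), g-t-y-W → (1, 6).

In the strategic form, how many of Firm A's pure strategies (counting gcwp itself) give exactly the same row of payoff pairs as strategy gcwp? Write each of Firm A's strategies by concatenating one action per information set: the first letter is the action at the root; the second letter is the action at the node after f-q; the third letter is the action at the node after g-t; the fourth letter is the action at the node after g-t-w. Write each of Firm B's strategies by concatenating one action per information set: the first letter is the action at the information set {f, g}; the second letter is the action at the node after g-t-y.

2

Row for gcwp (columns qN, qW, tN, tW): (6,0) (6,0) (0,5) (0,5).
Under gcwp, Firm A's choice at the node after f-q can never be reached regardless of what Firm B does, so varying those choices leaves every outcome unchanged.
Holding the reachable choices fixed and varying the unreachable one freely already gives 2 equivalent strategies.
No other strategy reproduces this row, so those 2 are the full class: gcwp, gbwp.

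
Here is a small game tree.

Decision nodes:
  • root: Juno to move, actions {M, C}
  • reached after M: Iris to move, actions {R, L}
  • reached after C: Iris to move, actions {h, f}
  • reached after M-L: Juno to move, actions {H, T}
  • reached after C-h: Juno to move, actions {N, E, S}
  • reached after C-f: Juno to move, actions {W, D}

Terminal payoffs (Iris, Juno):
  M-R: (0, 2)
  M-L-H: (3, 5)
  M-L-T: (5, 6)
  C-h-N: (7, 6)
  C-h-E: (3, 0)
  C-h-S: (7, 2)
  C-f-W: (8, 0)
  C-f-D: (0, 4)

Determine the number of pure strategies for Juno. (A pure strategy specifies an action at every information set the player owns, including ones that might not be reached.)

Juno owns the root with actions {M, C} — two choices.
Juno owns the node after M-L with actions {H, T} — two choices.
Juno owns the node after C-h with actions {N, E, S} — three choices.
Juno owns the node after C-f with actions {W, D} — two choices.
A pure strategy fixes one action at each information set independently, so the count is the product 2 × 2 × 3 × 2 = 24.

24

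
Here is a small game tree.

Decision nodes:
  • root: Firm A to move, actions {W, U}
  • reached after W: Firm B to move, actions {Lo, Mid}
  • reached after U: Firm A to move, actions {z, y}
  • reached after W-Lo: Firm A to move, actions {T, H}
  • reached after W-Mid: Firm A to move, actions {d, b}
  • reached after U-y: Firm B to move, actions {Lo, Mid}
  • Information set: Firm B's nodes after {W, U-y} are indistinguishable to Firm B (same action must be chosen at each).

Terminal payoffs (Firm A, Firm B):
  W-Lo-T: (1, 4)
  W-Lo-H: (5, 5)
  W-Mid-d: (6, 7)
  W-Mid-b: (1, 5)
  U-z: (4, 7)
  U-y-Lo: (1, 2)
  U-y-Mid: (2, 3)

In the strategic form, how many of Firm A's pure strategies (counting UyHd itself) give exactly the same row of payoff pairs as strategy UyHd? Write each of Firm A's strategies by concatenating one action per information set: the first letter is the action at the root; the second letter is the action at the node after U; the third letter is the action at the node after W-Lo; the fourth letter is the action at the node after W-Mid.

Row for UyHd (columns Lo, Mid): (1,2) (2,3).
Under UyHd, Firm A's choice at the node after W-Lo and at the node after W-Mid can never be reached regardless of what Firm B does, so varying those choices leaves every outcome unchanged.
Holding the reachable choices fixed and varying the unreachable ones freely already gives 2 × 2 = 4 equivalent strategies.
No other strategy reproduces this row, so those 4 are the full class: UyTd, UyTb, UyHd, UyHb.

4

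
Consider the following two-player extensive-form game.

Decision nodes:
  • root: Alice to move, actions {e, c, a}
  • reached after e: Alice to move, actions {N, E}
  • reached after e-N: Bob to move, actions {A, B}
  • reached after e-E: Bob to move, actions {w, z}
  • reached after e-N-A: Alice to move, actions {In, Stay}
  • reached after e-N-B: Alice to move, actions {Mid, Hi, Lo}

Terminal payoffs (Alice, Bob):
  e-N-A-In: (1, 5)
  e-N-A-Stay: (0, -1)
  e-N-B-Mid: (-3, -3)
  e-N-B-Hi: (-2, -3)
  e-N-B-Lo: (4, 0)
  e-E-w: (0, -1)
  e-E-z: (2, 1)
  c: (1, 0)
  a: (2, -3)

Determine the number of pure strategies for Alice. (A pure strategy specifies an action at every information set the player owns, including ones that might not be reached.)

36

Alice owns the root with actions {e, c, a} — three choices.
Alice owns the node after e with actions {N, E} — two choices.
Alice owns the node after e-N-A with actions {In, Stay} — two choices.
Alice owns the node after e-N-B with actions {Mid, Hi, Lo} — three choices.
A pure strategy fixes one action at each information set independently, so the count is the product 3 × 2 × 2 × 3 = 36.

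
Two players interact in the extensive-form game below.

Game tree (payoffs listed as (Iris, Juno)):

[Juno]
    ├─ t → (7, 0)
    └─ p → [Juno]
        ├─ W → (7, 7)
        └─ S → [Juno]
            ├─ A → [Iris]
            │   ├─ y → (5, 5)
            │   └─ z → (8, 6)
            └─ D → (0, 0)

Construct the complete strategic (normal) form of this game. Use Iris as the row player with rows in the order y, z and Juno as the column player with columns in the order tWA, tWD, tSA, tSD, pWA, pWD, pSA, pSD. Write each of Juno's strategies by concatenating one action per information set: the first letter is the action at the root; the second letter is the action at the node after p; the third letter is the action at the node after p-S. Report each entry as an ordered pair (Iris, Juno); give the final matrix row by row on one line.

y: (7,0) (7,0) (7,0) (7,0) (7,7) (7,7) (5,5) (0,0) | z: (7,0) (7,0) (7,0) (7,0) (7,7) (7,7) (8,6) (0,0)

Row y: tWA→(7,0), tWD→(7,0), tSA→(7,0), tSD→(7,0), pWA→(7,7), pWD→(7,7), pSA→(5,5), pSD→(0,0)
Row z: tWA→(7,0), tWD→(7,0), tSA→(7,0), tSD→(7,0), pWA→(7,7), pWD→(7,7), pSA→(8,6), pSD→(0,0)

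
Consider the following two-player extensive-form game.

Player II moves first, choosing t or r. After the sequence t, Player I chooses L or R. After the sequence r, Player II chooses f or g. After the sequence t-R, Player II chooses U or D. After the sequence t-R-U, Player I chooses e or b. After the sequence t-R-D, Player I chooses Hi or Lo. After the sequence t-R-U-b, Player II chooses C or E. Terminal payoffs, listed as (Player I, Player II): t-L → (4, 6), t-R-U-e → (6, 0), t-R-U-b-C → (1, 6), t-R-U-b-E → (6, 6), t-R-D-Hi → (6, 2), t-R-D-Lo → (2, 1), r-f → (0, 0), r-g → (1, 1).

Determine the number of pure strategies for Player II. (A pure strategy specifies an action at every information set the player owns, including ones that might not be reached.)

Player II owns the root with actions {t, r} — two choices.
Player II owns the node after r with actions {f, g} — two choices.
Player II owns the node after t-R with actions {U, D} — two choices.
Player II owns the node after t-R-U-b with actions {C, E} — two choices.
A pure strategy fixes one action at each information set independently, so the count is the product 2 × 2 × 2 × 2 = 16.
(For reference, Player I has 8 pure strategies, giving a 16×8 normal-form matrix.)

16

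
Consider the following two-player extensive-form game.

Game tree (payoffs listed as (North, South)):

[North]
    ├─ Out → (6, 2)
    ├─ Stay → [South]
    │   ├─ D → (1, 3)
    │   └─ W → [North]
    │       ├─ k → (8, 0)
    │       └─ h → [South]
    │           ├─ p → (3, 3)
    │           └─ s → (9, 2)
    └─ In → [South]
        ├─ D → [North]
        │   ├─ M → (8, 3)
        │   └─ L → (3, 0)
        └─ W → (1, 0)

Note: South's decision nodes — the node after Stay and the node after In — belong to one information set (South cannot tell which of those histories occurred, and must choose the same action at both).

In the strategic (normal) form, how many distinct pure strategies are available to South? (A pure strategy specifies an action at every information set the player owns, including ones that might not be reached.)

4

South owns the information set {Stay, In} with actions {D, W} — two choices.
South owns the node after Stay-W-h with actions {p, s} — two choices.
A pure strategy fixes one action at each information set independently, so the count is the product 2 × 2 = 4.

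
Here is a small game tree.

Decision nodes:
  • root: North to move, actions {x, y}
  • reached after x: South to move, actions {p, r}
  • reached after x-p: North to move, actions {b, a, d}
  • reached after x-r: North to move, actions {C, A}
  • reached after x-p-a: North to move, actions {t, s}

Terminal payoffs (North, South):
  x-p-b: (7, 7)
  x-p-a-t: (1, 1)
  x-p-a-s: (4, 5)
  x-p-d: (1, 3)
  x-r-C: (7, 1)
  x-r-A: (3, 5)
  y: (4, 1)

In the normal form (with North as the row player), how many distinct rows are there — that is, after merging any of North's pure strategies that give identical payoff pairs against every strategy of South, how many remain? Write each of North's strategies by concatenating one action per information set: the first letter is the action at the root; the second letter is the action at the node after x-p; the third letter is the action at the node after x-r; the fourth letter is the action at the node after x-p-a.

9

North has 24 pure strategies: xbCt, xbCs, xbAt, xbAs, xaCt, xaCs, xaAt, xaAs, xdCt, xdCs, xdAt, xdAs, ybCt, ybCs, ybAt, ybAs, yaCt, yaCs, yaAt, yaAs, ydCt, ydCs, ydAt, ydAs. Columns: p, r.
{xbCt, xbCs} → row (7,7) (7,1)
{xbAt, xbAs} → row (7,7) (3,5)
{xaCt} → row (1,1) (7,1)
{xaCs} → row (4,5) (7,1)
{xaAt} → row (1,1) (3,5)
{xaAs} → row (4,5) (3,5)
{xdCt, xdCs} → row (1,3) (7,1)
{xdAt, xdAs} → row (1,3) (3,5)
{ybCt, ybCs, ybAt, ybAs, yaCt, yaCs, yaAt, yaAs, ydCt, ydCs, ydAt, ydAs} → row (4,1) (4,1)
That's 9 distinct rows out of 24 strategies.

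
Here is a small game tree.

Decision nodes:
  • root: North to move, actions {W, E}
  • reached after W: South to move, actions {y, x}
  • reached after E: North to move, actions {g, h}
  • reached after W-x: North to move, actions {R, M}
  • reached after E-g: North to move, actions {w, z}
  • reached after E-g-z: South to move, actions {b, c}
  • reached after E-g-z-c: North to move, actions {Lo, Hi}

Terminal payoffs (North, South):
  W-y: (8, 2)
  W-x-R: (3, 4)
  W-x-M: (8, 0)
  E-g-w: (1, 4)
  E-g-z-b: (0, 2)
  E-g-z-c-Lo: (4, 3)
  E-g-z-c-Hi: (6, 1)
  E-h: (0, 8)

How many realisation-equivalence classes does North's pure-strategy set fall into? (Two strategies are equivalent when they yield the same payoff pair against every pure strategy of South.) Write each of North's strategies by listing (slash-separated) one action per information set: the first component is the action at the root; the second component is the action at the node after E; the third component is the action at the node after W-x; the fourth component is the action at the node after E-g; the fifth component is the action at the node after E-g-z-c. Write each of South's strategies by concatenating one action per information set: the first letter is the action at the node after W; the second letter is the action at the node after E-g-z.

6

North has 32 pure strategies: W/g/R/w/Lo, W/g/R/w/Hi, W/g/R/z/Lo, W/g/R/z/Hi, W/g/M/w/Lo, W/g/M/w/Hi, W/g/M/z/Lo, W/g/M/z/Hi, W/h/R/w/Lo, W/h/R/w/Hi, W/h/R/z/Lo, W/h/R/z/Hi, W/h/M/w/Lo, W/h/M/w/Hi, W/h/M/z/Lo, W/h/M/z/Hi, E/g/R/w/Lo, E/g/R/w/Hi, E/g/R/z/Lo, E/g/R/z/Hi, E/g/M/w/Lo, E/g/M/w/Hi, E/g/M/z/Lo, E/g/M/z/Hi, E/h/R/w/Lo, E/h/R/w/Hi, E/h/R/z/Lo, E/h/R/z/Hi, E/h/M/w/Lo, E/h/M/w/Hi, E/h/M/z/Lo, E/h/M/z/Hi. Columns: yb, yc, xb, xc.
{W/g/R/w/Lo, W/g/R/w/Hi, W/g/R/z/Lo, W/g/R/z/Hi, W/h/R/w/Lo, W/h/R/w/Hi, W/h/R/z/Lo, W/h/R/z/Hi} → row (8,2) (8,2) (3,4) (3,4)
{W/g/M/w/Lo, W/g/M/w/Hi, W/g/M/z/Lo, W/g/M/z/Hi, W/h/M/w/Lo, W/h/M/w/Hi, W/h/M/z/Lo, W/h/M/z/Hi} → row (8,2) (8,2) (8,0) (8,0)
{E/g/R/w/Lo, E/g/R/w/Hi, E/g/M/w/Lo, E/g/M/w/Hi} → row (1,4) (1,4) (1,4) (1,4)
{E/g/R/z/Lo, E/g/M/z/Lo} → row (0,2) (4,3) (0,2) (4,3)
{E/g/R/z/Hi, E/g/M/z/Hi} → row (0,2) (6,1) (0,2) (6,1)
{E/h/R/w/Lo, E/h/R/w/Hi, E/h/R/z/Lo, E/h/R/z/Hi, E/h/M/w/Lo, E/h/M/w/Hi, E/h/M/z/Lo, E/h/M/z/Hi} → row (0,8) (0,8) (0,8) (0,8)
That's 6 distinct rows out of 32 strategies.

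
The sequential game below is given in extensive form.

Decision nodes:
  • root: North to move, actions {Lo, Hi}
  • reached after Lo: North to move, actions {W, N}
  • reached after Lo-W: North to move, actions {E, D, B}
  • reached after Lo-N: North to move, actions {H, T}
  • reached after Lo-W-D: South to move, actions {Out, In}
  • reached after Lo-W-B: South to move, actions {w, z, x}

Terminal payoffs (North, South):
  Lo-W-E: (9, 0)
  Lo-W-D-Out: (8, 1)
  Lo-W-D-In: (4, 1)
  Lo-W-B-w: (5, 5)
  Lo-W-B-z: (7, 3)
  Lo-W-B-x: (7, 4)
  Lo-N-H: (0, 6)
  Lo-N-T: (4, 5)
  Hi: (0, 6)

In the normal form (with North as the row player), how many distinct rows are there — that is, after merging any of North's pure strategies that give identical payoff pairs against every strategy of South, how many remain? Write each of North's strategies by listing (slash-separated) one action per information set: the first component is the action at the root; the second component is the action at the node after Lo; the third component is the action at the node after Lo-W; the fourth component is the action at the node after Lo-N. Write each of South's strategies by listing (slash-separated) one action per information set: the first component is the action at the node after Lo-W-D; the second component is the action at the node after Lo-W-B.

5

North has 24 pure strategies: Lo/W/E/H, Lo/W/E/T, Lo/W/D/H, Lo/W/D/T, Lo/W/B/H, Lo/W/B/T, Lo/N/E/H, Lo/N/E/T, Lo/N/D/H, Lo/N/D/T, Lo/N/B/H, Lo/N/B/T, Hi/W/E/H, Hi/W/E/T, Hi/W/D/H, Hi/W/D/T, Hi/W/B/H, Hi/W/B/T, Hi/N/E/H, Hi/N/E/T, Hi/N/D/H, Hi/N/D/T, Hi/N/B/H, Hi/N/B/T. Columns: Out/w, Out/z, Out/x, In/w, In/z, In/x.
{Lo/W/E/H, Lo/W/E/T} → row (9,0) (9,0) (9,0) (9,0) (9,0) (9,0)
{Lo/W/D/H, Lo/W/D/T} → row (8,1) (8,1) (8,1) (4,1) (4,1) (4,1)
{Lo/W/B/H, Lo/W/B/T} → row (5,5) (7,3) (7,4) (5,5) (7,3) (7,4)
{Lo/N/E/H, Lo/N/D/H, Lo/N/B/H, Hi/W/E/H, Hi/W/E/T, Hi/W/D/H, Hi/W/D/T, Hi/W/B/H, Hi/W/B/T, Hi/N/E/H, Hi/N/E/T, Hi/N/D/H, Hi/N/D/T, Hi/N/B/H, Hi/N/B/T} → row (0,6) (0,6) (0,6) (0,6) (0,6) (0,6)
{Lo/N/E/T, Lo/N/D/T, Lo/N/B/T} → row (4,5) (4,5) (4,5) (4,5) (4,5) (4,5)
That's 5 distinct rows out of 24 strategies.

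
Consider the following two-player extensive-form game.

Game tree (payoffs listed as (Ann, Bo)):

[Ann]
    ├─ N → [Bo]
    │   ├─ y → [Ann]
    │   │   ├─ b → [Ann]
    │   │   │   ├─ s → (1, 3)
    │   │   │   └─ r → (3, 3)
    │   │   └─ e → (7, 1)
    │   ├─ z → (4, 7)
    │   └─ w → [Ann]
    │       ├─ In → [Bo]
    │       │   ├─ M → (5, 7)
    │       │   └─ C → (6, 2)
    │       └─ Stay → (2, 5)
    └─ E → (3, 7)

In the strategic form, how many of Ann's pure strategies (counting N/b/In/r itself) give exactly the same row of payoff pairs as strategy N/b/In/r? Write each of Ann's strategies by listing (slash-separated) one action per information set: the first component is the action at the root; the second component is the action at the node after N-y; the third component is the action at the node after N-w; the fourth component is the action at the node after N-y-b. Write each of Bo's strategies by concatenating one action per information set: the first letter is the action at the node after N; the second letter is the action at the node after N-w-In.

Row for N/b/In/r (columns yM, yC, zM, zC, wM, wC): (3,3) (3,3) (4,7) (4,7) (5,7) (6,2).
Every one of Ann's information sets is on the play path for some reply by Bo when Ann follows N/b/In/r.
Changing the action at any of them therefore changes at least one column, so only N/b/In/r itself gives this row.

1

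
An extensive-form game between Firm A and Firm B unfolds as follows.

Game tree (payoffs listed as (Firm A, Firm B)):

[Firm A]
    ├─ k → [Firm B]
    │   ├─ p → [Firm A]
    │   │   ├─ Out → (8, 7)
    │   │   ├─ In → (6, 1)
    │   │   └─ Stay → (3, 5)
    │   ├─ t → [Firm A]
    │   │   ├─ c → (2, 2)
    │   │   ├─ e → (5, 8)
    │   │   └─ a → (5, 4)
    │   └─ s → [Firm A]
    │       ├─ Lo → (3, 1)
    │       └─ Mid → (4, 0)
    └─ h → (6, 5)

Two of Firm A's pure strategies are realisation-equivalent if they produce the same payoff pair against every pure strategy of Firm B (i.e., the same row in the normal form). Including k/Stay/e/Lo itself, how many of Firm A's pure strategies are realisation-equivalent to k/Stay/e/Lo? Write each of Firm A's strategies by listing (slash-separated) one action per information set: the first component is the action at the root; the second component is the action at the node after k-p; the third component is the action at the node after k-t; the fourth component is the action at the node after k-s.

1

Row for k/Stay/e/Lo (columns p, t, s): (3,5) (5,8) (3,1).
Every one of Firm A's information sets is on the play path for some reply by Firm B when Firm A follows k/Stay/e/Lo.
Changing the action at any of them therefore changes at least one column, so only k/Stay/e/Lo itself gives this row.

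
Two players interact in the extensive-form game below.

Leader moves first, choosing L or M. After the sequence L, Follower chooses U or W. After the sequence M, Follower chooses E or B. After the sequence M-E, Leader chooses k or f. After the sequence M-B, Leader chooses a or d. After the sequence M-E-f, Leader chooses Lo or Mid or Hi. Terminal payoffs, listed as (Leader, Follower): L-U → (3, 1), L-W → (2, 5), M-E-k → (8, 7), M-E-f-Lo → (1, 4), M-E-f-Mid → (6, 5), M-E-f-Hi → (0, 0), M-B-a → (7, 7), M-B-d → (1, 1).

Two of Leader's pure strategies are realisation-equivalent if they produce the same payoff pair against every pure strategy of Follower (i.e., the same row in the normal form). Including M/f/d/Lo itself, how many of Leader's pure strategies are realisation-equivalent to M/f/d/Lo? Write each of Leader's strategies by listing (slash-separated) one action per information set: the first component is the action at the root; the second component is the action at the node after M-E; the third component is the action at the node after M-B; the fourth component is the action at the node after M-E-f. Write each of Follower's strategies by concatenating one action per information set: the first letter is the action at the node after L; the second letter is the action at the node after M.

1

Row for M/f/d/Lo (columns UE, UB, WE, WB): (1,4) (1,1) (1,4) (1,1).
Every one of Leader's information sets is on the play path for some reply by Follower when Leader follows M/f/d/Lo.
Changing the action at any of them therefore changes at least one column, so only M/f/d/Lo itself gives this row.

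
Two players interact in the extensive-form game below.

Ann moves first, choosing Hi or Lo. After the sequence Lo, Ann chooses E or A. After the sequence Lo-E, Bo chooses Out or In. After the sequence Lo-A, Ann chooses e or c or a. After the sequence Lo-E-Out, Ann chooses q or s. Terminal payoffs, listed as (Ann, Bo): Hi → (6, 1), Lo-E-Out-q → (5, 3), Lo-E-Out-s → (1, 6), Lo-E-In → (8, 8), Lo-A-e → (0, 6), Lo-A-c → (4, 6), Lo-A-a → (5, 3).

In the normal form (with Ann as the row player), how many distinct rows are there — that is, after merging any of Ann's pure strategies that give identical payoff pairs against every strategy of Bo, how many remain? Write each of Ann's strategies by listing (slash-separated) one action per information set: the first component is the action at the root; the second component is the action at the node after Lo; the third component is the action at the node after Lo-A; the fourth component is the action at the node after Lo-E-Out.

Ann has 24 pure strategies: Hi/E/e/q, Hi/E/e/s, Hi/E/c/q, Hi/E/c/s, Hi/E/a/q, Hi/E/a/s, Hi/A/e/q, Hi/A/e/s, Hi/A/c/q, Hi/A/c/s, Hi/A/a/q, Hi/A/a/s, Lo/E/e/q, Lo/E/e/s, Lo/E/c/q, Lo/E/c/s, Lo/E/a/q, Lo/E/a/s, Lo/A/e/q, Lo/A/e/s, Lo/A/c/q, Lo/A/c/s, Lo/A/a/q, Lo/A/a/s. Columns: Out, In.
{Hi/E/e/q, Hi/E/e/s, Hi/E/c/q, Hi/E/c/s, Hi/E/a/q, Hi/E/a/s, Hi/A/e/q, Hi/A/e/s, Hi/A/c/q, Hi/A/c/s, Hi/A/a/q, Hi/A/a/s} → row (6,1) (6,1)
{Lo/E/e/q, Lo/E/c/q, Lo/E/a/q} → row (5,3) (8,8)
{Lo/E/e/s, Lo/E/c/s, Lo/E/a/s} → row (1,6) (8,8)
{Lo/A/e/q, Lo/A/e/s} → row (0,6) (0,6)
{Lo/A/c/q, Lo/A/c/s} → row (4,6) (4,6)
{Lo/A/a/q, Lo/A/a/s} → row (5,3) (5,3)
That's 6 distinct rows out of 24 strategies.

6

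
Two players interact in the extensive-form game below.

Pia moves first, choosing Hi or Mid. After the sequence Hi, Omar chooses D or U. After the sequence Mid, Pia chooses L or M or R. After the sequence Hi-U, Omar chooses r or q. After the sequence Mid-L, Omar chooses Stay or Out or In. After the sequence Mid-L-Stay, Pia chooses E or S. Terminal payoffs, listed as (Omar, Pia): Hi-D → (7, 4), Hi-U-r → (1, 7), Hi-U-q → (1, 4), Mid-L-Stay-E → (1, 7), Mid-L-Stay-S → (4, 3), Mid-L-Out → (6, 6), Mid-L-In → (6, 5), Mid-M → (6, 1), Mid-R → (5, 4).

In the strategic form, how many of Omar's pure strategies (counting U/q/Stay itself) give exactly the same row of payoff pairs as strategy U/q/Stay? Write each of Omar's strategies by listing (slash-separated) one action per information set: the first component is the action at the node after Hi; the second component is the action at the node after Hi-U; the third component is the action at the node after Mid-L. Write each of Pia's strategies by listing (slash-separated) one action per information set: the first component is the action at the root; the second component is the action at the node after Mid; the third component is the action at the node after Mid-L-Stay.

Row for U/q/Stay (columns Hi/L/E, Hi/L/S, Hi/M/E, Hi/M/S, Hi/R/E, Hi/R/S, Mid/L/E, Mid/L/S, Mid/M/E, Mid/M/S, Mid/R/E, Mid/R/S): (1,4) (1,4) (1,4) (1,4) (1,4) (1,4) (1,7) (4,3) (6,1) (6,1) (5,4) (5,4).
Every one of Omar's information sets is on the play path for some reply by Pia when Omar follows U/q/Stay.
Changing the action at any of them therefore changes at least one column, so only U/q/Stay itself gives this row.

1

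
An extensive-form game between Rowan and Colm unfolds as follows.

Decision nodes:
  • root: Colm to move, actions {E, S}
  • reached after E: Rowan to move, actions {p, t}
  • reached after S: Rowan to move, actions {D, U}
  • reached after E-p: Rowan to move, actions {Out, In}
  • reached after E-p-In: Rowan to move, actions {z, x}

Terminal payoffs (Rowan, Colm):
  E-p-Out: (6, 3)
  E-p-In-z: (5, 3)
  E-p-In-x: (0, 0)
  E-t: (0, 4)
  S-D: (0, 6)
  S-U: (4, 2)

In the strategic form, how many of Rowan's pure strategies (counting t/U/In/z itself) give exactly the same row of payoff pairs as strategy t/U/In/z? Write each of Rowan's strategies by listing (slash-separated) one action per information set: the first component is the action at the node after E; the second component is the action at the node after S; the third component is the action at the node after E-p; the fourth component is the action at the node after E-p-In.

Row for t/U/In/z (columns E, S): (0,4) (4,2).
Under t/U/In/z, Rowan's choice at the node after E-p and at the node after E-p-In can never be reached regardless of what Colm does, so varying those choices leaves every outcome unchanged.
Holding the reachable choices fixed and varying the unreachable ones freely already gives 2 × 2 = 4 equivalent strategies.
No other strategy reproduces this row, so those 4 are the full class: t/U/Out/z, t/U/Out/x, t/U/In/z, t/U/In/x.

4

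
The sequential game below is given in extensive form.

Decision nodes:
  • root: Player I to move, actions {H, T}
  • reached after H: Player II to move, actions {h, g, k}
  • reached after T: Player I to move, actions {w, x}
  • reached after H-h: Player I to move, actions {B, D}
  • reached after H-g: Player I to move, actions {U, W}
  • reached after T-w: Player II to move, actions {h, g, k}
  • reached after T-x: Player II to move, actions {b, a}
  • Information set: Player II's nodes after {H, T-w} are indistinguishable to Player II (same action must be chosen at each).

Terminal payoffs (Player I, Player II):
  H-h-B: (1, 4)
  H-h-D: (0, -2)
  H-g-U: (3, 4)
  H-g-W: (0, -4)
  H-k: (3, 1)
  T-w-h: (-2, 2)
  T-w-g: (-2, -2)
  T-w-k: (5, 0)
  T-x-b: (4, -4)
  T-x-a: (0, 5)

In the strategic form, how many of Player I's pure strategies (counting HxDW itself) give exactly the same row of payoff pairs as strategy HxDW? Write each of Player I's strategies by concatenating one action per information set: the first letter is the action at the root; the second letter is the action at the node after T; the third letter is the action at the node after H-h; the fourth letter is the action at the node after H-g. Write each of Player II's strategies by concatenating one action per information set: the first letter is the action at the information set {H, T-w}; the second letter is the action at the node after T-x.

2

Row for HxDW (columns hb, ha, gb, ga, kb, ka): (0,-2) (0,-2) (0,-4) (0,-4) (3,1) (3,1).
Under HxDW, Player I's choice at the node after T can never be reached regardless of what Player II does, so varying those choices leaves every outcome unchanged.
Holding the reachable choices fixed and varying the unreachable one freely already gives 2 equivalent strategies.
No other strategy reproduces this row, so those 2 are the full class: HwDW, HxDW.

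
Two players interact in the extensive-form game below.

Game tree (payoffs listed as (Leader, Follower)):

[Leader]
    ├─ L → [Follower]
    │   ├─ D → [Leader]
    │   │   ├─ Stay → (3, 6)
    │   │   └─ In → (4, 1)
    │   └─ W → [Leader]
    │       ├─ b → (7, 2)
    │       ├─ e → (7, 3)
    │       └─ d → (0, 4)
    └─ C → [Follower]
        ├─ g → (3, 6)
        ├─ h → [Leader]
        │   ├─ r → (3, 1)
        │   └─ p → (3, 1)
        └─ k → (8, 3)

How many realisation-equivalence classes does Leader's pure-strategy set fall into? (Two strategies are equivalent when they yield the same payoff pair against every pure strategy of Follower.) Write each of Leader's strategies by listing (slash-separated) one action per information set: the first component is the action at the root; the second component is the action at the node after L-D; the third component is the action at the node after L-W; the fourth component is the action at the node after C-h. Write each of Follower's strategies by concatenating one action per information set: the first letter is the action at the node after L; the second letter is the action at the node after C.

7

Leader has 24 pure strategies: L/Stay/b/r, L/Stay/b/p, L/Stay/e/r, L/Stay/e/p, L/Stay/d/r, L/Stay/d/p, L/In/b/r, L/In/b/p, L/In/e/r, L/In/e/p, L/In/d/r, L/In/d/p, C/Stay/b/r, C/Stay/b/p, C/Stay/e/r, C/Stay/e/p, C/Stay/d/r, C/Stay/d/p, C/In/b/r, C/In/b/p, C/In/e/r, C/In/e/p, C/In/d/r, C/In/d/p. Columns: Dg, Dh, Dk, Wg, Wh, Wk.
{L/Stay/b/r, L/Stay/b/p} → row (3,6) (3,6) (3,6) (7,2) (7,2) (7,2)
{L/Stay/e/r, L/Stay/e/p} → row (3,6) (3,6) (3,6) (7,3) (7,3) (7,3)
{L/Stay/d/r, L/Stay/d/p} → row (3,6) (3,6) (3,6) (0,4) (0,4) (0,4)
{L/In/b/r, L/In/b/p} → row (4,1) (4,1) (4,1) (7,2) (7,2) (7,2)
{L/In/e/r, L/In/e/p} → row (4,1) (4,1) (4,1) (7,3) (7,3) (7,3)
{L/In/d/r, L/In/d/p} → row (4,1) (4,1) (4,1) (0,4) (0,4) (0,4)
{C/Stay/b/r, C/Stay/b/p, C/Stay/e/r, C/Stay/e/p, C/Stay/d/r, C/Stay/d/p, C/In/b/r, C/In/b/p, C/In/e/r, C/In/e/p, C/In/d/r, C/In/d/p} → row (3,6) (3,1) (8,3) (3,6) (3,1) (8,3)
That's 7 distinct rows out of 24 strategies.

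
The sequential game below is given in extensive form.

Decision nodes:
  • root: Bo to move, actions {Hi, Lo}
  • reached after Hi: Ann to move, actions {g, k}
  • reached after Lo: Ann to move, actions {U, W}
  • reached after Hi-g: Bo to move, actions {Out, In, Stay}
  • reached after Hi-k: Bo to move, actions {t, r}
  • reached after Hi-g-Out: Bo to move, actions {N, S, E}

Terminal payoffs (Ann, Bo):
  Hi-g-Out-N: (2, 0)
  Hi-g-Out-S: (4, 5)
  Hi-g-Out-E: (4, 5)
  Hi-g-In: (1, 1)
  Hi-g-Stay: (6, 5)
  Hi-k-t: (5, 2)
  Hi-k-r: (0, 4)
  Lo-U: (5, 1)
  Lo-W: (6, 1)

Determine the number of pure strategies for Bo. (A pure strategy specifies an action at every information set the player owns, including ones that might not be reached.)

36

Bo owns the root with actions {Hi, Lo} — two choices.
Bo owns the node after Hi-g with actions {Out, In, Stay} — three choices.
Bo owns the node after Hi-k with actions {t, r} — two choices.
Bo owns the node after Hi-g-Out with actions {N, S, E} — three choices.
A pure strategy fixes one action at each information set independently, so the count is the product 2 × 3 × 2 × 3 = 36.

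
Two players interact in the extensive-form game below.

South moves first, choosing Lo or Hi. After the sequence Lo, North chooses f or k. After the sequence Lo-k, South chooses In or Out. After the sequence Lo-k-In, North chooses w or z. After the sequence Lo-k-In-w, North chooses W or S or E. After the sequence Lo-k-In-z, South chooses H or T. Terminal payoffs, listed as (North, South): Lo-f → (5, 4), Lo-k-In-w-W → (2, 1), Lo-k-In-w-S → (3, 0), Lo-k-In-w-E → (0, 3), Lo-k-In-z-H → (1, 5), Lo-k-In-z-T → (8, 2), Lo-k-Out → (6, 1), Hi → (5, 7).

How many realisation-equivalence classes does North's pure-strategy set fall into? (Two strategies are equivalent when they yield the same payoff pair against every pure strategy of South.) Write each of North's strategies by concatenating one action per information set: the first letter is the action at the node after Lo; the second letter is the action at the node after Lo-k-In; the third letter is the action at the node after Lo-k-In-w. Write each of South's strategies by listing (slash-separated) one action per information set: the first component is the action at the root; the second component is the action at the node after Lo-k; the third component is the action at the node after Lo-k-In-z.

North has 12 pure strategies: fwW, fwS, fwE, fzW, fzS, fzE, kwW, kwS, kwE, kzW, kzS, kzE. Columns: Lo/In/H, Lo/In/T, Lo/Out/H, Lo/Out/T, Hi/In/H, Hi/In/T, Hi/Out/H, Hi/Out/T.
{fwW, fwS, fwE, fzW, fzS, fzE} → row (5,4) (5,4) (5,4) (5,4) (5,7) (5,7) (5,7) (5,7)
{kwW} → row (2,1) (2,1) (6,1) (6,1) (5,7) (5,7) (5,7) (5,7)
{kwS} → row (3,0) (3,0) (6,1) (6,1) (5,7) (5,7) (5,7) (5,7)
{kwE} → row (0,3) (0,3) (6,1) (6,1) (5,7) (5,7) (5,7) (5,7)
{kzW, kzS, kzE} → row (1,5) (8,2) (6,1) (6,1) (5,7) (5,7) (5,7) (5,7)
That's 5 distinct rows out of 12 strategies.

5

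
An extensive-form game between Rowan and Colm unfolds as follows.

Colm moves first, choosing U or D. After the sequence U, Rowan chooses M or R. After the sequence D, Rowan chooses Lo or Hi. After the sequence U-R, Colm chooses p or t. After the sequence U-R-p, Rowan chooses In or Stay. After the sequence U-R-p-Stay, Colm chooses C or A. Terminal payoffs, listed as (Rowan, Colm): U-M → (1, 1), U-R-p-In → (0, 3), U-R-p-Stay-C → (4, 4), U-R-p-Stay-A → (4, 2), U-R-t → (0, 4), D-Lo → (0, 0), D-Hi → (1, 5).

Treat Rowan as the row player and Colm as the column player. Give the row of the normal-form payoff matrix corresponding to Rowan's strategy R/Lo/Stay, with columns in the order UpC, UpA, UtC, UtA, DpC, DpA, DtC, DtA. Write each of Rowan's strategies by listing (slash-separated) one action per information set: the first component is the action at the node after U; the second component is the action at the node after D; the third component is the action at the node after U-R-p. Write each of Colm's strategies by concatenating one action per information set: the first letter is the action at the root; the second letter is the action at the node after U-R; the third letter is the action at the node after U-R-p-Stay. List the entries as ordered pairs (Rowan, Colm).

vs UpC: Colm plays U → Rowan plays R at [U] → Colm plays p at [U-R] → Rowan plays Stay at [U-R-p] → Colm plays C at [U-R-p-Stay] → (4, 4)
vs UpA: Colm plays U → Rowan plays R at [U] → Colm plays p at [U-R] → Rowan plays Stay at [U-R-p] → Colm plays A at [U-R-p-Stay] → (4, 2)
vs UtC: Colm plays U → Rowan plays R at [U] → Colm plays t at [U-R] → (0, 4)
vs UtA: Colm plays U → Rowan plays R at [U] → Colm plays t at [U-R] → (0, 4)
vs DpC: Colm plays D → Rowan plays Lo at [D] → (0, 0)
vs DpA: Colm plays D → Rowan plays Lo at [D] → (0, 0)
vs DtC: Colm plays D → Rowan plays Lo at [D] → (0, 0)
vs DtA: Colm plays D → Rowan plays Lo at [D] → (0, 0)

(4,4) (4,2) (0,4) (0,4) (0,0) (0,0) (0,0) (0,0)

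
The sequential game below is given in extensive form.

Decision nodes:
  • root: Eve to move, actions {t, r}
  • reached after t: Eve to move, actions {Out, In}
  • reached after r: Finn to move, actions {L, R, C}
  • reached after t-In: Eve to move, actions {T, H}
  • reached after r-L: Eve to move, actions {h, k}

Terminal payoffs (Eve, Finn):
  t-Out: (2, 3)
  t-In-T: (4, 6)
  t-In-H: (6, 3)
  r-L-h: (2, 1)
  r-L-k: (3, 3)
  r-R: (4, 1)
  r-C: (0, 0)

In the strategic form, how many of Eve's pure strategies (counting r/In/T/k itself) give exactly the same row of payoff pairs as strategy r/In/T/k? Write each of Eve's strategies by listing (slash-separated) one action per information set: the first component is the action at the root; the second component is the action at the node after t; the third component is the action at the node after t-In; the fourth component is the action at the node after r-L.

Row for r/In/T/k (columns L, R, C): (3,3) (4,1) (0,0).
Under r/In/T/k, Eve's choice at the node after t and at the node after t-In can never be reached regardless of what Finn does, so varying those choices leaves every outcome unchanged.
Holding the reachable choices fixed and varying the unreachable ones freely already gives 2 × 2 = 4 equivalent strategies.
No other strategy reproduces this row, so those 4 are the full class: r/Out/T/k, r/Out/H/k, r/In/T/k, r/In/H/k.

4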